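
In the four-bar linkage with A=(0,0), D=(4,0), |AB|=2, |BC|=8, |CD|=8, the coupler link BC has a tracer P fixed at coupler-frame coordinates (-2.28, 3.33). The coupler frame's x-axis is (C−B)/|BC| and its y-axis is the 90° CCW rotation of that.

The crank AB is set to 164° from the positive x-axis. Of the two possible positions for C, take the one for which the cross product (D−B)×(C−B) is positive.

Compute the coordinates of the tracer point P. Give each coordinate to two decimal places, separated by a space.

A=(0,0), D=(4.00,0)
B = A + 2.00·(cos164°, sin164°) = (-1.9225, 0.5513)
|BD| = 5.9481
circle(B,8.00) ∩ circle(D,8.00): a=2.9741, h=7.4266
  candidates: C₊=(1.7270,7.6703) cross=44.175; C₋=(0.3504,-7.1190) cross=-44.175
  mode + wants cross > 0 → take C=(1.7270,7.6703) (cross=44.175)
ex = (C−B)/|BC| = (0.4562,0.8899); ey = (-0.8899,0.4562)
P = B + -2.28·ex + 3.33·ey = (-5.9259,0.0415)

-5.93 0.04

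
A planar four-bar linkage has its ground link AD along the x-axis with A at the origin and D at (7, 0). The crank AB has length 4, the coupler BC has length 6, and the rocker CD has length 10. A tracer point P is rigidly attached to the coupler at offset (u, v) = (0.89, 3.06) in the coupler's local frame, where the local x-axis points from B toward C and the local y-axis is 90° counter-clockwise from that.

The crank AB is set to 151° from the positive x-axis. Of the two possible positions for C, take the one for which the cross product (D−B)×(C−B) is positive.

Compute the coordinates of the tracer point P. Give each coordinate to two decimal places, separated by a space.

A=(0,0), D=(7.00,0)
B = A + 4.00·(cos151°, sin151°) = (-3.4985, 1.9392)
|BD| = 10.6761
circle(B,6.00) ∩ circle(D,10.00): a=2.3407, h=5.5246
  candidates: C₊=(-0.1932,6.9468) cross=58.981; C₋=(-2.2002,-3.9186) cross=-58.981
  mode + wants cross > 0 → take C=(-0.1932,6.9468) (cross=58.981)
ex = (C−B)/|BC| = (0.5509,0.8346); ey = (-0.8346,0.5509)
P = B + 0.89·ex + 3.06·ey = (-5.5620,4.3677)

-5.56 4.37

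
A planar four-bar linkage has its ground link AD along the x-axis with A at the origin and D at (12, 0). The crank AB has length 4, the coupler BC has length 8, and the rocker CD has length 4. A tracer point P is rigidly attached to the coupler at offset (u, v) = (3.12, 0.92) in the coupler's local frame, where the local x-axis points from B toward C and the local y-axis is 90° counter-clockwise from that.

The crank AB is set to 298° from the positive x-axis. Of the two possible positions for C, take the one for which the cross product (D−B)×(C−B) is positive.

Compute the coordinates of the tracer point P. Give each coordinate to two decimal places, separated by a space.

3.80 -0.90

A=(0,0), D=(12.00,0)
B = A + 4.00·(cos298°, sin298°) = (1.8779, -3.5318)
|BD| = 10.7206
circle(B,8.00) ∩ circle(D,4.00): a=7.5990, h=2.5011
  candidates: C₊=(8.2287,1.3331) cross=26.813; C₋=(9.8766,-3.3899) cross=-26.813
  mode + wants cross > 0 → take C=(8.2287,1.3331) (cross=26.813)
ex = (C−B)/|BC| = (0.7939,0.6081); ey = (-0.6081,0.7939)
P = B + 3.12·ex + 0.92·ey = (3.7952,-0.9041)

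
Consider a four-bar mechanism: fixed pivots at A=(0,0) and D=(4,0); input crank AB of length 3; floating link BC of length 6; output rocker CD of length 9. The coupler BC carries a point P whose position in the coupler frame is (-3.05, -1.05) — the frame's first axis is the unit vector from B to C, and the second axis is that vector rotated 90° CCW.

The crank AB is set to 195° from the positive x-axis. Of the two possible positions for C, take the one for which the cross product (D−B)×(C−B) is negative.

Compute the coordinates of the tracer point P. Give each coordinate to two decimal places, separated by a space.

-4.39 2.08

A=(0,0), D=(4.00,0)
B = A + 3.00·(cos195°, sin195°) = (-2.8978, -0.7765)
|BD| = 6.9413
circle(B,6.00) ∩ circle(D,9.00): a=0.2292, h=5.9956
  candidates: C₊=(-3.3407,5.2072) cross=41.618; C₋=(-1.9993,-6.7088) cross=-41.618
  mode - wants cross < 0 → take C=(-1.9993,-6.7088) (cross=-41.618)
ex = (C−B)/|BC| = (0.1497,-0.9887); ey = (0.9887,0.1497)
P = B + -3.05·ex + -1.05·ey = (-4.3927,2.0819)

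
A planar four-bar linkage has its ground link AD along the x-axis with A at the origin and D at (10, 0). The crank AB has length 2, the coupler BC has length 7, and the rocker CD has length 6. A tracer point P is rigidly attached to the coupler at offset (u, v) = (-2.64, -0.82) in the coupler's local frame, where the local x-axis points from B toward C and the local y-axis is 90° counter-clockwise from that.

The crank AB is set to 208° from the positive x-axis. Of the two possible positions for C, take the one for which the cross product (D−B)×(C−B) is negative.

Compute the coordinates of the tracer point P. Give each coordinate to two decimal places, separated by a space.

A=(0,0), D=(10.00,0)
B = A + 2.00·(cos208°, sin208°) = (-1.7659, -0.9389)
|BD| = 11.8033
circle(B,7.00) ∩ circle(D,6.00): a=6.4523, h=2.7143
  candidates: C₊=(4.4501,2.2800) cross=32.037; C₋=(4.8819,-3.1313) cross=-32.037
  mode - wants cross < 0 → take C=(4.8819,-3.1313) (cross=-32.037)
ex = (C−B)/|BC| = (0.9497,-0.3132); ey = (0.3132,0.9497)
P = B + -2.64·ex + -0.82·ey = (-4.5299,-0.8908)

-4.53 -0.89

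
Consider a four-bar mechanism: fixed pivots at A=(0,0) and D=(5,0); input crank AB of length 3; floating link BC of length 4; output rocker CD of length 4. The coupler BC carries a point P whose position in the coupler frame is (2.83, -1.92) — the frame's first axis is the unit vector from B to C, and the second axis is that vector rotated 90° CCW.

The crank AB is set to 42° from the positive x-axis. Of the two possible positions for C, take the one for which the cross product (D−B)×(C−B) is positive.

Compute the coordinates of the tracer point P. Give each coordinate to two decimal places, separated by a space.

A=(0,0), D=(5.00,0)
B = A + 3.00·(cos42°, sin42°) = (2.2294, 2.0074)
|BD| = 3.4214
circle(B,4.00) ∩ circle(D,4.00): a=1.7107, h=3.6157
  candidates: C₊=(5.7362,3.9317) cross=12.371; C₋=(1.4933,-1.9243) cross=-12.371
  mode + wants cross > 0 → take C=(5.7362,3.9317) (cross=12.371)
ex = (C−B)/|BC| = (0.8767,0.4811); ey = (-0.4811,0.8767)
P = B + 2.83·ex + -1.92·ey = (5.6341,1.6856)

5.63 1.69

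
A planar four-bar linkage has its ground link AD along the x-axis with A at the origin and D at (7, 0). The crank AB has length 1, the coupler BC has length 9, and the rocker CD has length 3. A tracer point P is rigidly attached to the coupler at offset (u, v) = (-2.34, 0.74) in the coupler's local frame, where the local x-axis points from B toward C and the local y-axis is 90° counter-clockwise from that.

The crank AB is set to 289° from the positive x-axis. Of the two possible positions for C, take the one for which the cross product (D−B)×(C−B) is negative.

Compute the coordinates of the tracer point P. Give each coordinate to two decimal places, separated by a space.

-1.92 0.05

A=(0,0), D=(7.00,0)
B = A + 1.00·(cos289°, sin289°) = (0.3256, -0.9455)
|BD| = 6.7411
circle(B,9.00) ∩ circle(D,3.00): a=8.7109, h=2.2627
  candidates: C₊=(8.6330,2.5166) cross=15.253; C₋=(9.2678,-1.9640) cross=-15.253
  mode - wants cross < 0 → take C=(9.2678,-1.9640) (cross=-15.253)
ex = (C−B)/|BC| = (0.9936,-0.1132); ey = (0.1132,0.9936)
P = B + -2.34·ex + 0.74·ey = (-1.9157,0.0545)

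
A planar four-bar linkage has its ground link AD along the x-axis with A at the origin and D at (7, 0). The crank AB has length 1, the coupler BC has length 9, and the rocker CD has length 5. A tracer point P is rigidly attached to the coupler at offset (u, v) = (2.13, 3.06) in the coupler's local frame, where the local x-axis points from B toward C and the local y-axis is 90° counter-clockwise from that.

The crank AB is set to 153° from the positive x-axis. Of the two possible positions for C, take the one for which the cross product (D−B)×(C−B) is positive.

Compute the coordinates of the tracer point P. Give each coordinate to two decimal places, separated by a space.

-0.60 4.17

A=(0,0), D=(7.00,0)
B = A + 1.00·(cos153°, sin153°) = (-0.8910, 0.4540)
|BD| = 7.9041
circle(B,9.00) ∩ circle(D,5.00): a=7.4945, h=4.9832
  candidates: C₊=(6.8774,4.9985) cross=39.387; C₋=(6.3049,-4.9514) cross=-39.387
  mode + wants cross > 0 → take C=(6.8774,4.9985) (cross=39.387)
ex = (C−B)/|BC| = (0.8632,0.5049); ey = (-0.5049,0.8632)
P = B + 2.13·ex + 3.06·ey = (-0.5976,4.1708)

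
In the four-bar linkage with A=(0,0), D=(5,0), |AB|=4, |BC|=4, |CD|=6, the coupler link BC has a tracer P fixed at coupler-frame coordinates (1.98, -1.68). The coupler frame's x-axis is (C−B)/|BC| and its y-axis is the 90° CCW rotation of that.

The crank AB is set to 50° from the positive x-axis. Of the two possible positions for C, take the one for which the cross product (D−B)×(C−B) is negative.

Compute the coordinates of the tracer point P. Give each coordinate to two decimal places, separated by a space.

0.02 3.54

A=(0,0), D=(5.00,0)
B = A + 4.00·(cos50°, sin50°) = (2.5712, 3.0642)
|BD| = 3.9101
circle(B,4.00) ∩ circle(D,6.00): a=-0.6025, h=3.9544
  candidates: C₊=(5.2958,5.9927) cross=15.462; C₋=(-0.9020,1.0799) cross=-15.462
  mode - wants cross < 0 → take C=(-0.9020,1.0799) (cross=-15.462)
ex = (C−B)/|BC| = (-0.8683,-0.4961); ey = (0.4961,-0.8683)
P = B + 1.98·ex + -1.68·ey = (0.0186,3.5407)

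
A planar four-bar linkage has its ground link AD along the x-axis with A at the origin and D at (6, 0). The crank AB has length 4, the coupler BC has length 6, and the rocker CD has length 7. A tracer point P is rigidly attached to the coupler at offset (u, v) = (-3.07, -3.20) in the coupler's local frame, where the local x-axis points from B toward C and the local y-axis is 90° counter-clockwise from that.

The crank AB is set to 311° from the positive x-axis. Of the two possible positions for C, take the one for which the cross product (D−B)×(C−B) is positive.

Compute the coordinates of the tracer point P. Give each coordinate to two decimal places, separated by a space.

6.99 -3.79

A=(0,0), D=(6.00,0)
B = A + 4.00·(cos311°, sin311°) = (2.6242, -3.0188)
|BD| = 4.5287
circle(B,6.00) ∩ circle(D,7.00): a=0.8291, h=5.9424
  candidates: C₊=(-0.7190,1.9634) cross=26.912; C₋=(7.2035,-6.8958) cross=-26.912
  mode + wants cross > 0 → take C=(-0.7190,1.9634) (cross=26.912)
ex = (C−B)/|BC| = (-0.5572,0.8304); ey = (-0.8304,-0.5572)
P = B + -3.07·ex + -3.20·ey = (6.9921,-3.7850)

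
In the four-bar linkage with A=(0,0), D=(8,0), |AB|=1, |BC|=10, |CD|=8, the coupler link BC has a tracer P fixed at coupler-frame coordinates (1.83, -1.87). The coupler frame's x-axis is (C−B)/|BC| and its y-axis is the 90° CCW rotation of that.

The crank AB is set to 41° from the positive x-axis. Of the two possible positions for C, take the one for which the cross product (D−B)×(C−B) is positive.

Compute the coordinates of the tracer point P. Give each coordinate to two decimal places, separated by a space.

A=(0,0), D=(8.00,0)
B = A + 1.00·(cos41°, sin41°) = (0.7547, 0.6561)
|BD| = 7.2749
circle(B,10.00) ∩ circle(D,8.00): a=6.1117, h=7.9150
  candidates: C₊=(7.5553,7.9876) cross=57.581; C₋=(6.1277,-7.7778) cross=-57.581
  mode + wants cross > 0 → take C=(7.5553,7.9876) (cross=57.581)
ex = (C−B)/|BC| = (0.6801,0.7332); ey = (-0.7332,0.6801)
P = B + 1.83·ex + -1.87·ey = (3.3702,0.7260)

3.37 0.73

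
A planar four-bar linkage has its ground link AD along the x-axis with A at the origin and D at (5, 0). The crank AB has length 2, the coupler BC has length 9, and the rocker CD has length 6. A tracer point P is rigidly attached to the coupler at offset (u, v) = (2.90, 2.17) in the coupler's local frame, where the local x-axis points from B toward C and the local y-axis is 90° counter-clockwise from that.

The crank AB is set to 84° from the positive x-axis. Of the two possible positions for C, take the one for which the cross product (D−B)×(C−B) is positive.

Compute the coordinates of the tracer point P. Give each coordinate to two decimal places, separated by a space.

2.34 4.92

A=(0,0), D=(5.00,0)
B = A + 2.00·(cos84°, sin84°) = (0.2091, 1.9890)
|BD| = 5.1874
circle(B,9.00) ∩ circle(D,6.00): a=6.9311, h=5.7410
  candidates: C₊=(8.8117,4.6336) cross=29.781; C₋=(4.4091,-5.9708) cross=-29.781
  mode + wants cross > 0 → take C=(8.8117,4.6336) (cross=29.781)
ex = (C−B)/|BC| = (0.9559,0.2938); ey = (-0.2938,0.9559)
P = B + 2.90·ex + 2.17·ey = (2.3434,4.9154)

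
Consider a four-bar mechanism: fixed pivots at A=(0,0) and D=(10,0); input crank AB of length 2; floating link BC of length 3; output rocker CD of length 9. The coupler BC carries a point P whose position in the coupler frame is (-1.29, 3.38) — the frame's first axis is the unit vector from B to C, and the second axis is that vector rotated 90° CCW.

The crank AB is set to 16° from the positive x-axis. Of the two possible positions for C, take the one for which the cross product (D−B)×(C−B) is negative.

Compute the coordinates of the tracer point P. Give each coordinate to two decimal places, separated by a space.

A=(0,0), D=(10.00,0)
B = A + 2.00·(cos16°, sin16°) = (1.9225, 0.5513)
|BD| = 8.0963
circle(B,3.00) ∩ circle(D,9.00): a=-0.3984, h=2.9734
  candidates: C₊=(1.7275,3.5449) cross=24.074; C₋=(1.3226,-2.3881) cross=-24.074
  mode - wants cross < 0 → take C=(1.3226,-2.3881) (cross=-24.074)
ex = (C−B)/|BC| = (-0.2000,-0.9798); ey = (0.9798,-0.2000)
P = B + -1.29·ex + 3.38·ey = (5.4922,1.1393)

5.49 1.14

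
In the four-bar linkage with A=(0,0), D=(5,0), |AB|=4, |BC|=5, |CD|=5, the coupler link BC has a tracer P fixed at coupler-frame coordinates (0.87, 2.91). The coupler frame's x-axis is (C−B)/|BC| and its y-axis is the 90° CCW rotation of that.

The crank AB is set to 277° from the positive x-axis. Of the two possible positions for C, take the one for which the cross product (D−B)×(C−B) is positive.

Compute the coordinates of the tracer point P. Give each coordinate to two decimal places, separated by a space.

A=(0,0), D=(5.00,0)
B = A + 4.00·(cos277°, sin277°) = (0.4875, -3.9702)
|BD| = 6.0104
circle(B,5.00) ∩ circle(D,5.00): a=3.0052, h=3.9961
  candidates: C₊=(0.1041,1.0151) cross=24.018; C₋=(5.3834,-4.9853) cross=-24.018
  mode + wants cross > 0 → take C=(0.1041,1.0151) (cross=24.018)
ex = (C−B)/|BC| = (-0.0767,0.9971); ey = (-0.9971,-0.0767)
P = B + 0.87·ex + 2.91·ey = (-2.4807,-3.3259)

-2.48 -3.33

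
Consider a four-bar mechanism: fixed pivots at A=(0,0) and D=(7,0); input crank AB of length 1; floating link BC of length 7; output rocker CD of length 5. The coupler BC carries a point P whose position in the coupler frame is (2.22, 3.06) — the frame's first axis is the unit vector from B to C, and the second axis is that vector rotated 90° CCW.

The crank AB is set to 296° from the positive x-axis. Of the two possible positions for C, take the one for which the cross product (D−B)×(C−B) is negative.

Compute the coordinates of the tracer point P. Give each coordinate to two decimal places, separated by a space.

A=(0,0), D=(7.00,0)
B = A + 1.00·(cos296°, sin296°) = (0.4384, -0.8988)
|BD| = 6.6229
circle(B,7.00) ∩ circle(D,5.00): a=5.1233, h=4.7698
  candidates: C₊=(4.8670,4.5222) cross=31.590; C₋=(6.1616,-4.9292) cross=-31.590
  mode - wants cross < 0 → take C=(6.1616,-4.9292) (cross=-31.590)
ex = (C−B)/|BC| = (0.8176,-0.5758); ey = (0.5758,0.8176)
P = B + 2.22·ex + 3.06·ey = (4.0153,0.3249)

4.02 0.32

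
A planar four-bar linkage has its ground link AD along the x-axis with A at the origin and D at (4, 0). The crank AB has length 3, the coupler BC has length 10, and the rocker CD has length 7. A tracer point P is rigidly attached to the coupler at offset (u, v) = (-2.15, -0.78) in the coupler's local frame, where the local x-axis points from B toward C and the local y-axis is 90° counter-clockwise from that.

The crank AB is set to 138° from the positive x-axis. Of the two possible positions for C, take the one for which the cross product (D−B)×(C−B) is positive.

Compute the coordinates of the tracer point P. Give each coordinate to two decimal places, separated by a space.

-3.81 0.35

A=(0,0), D=(4.00,0)
B = A + 3.00·(cos138°, sin138°) = (-2.2294, 2.0074)
|BD| = 6.5449
circle(B,10.00) ∩ circle(D,7.00): a=7.1686, h=6.9722
  candidates: C₊=(6.7321,6.4448) cross=45.632; C₋=(2.4552,-6.8274) cross=-45.632
  mode + wants cross > 0 → take C=(6.7321,6.4448) (cross=45.632)
ex = (C−B)/|BC| = (0.8962,0.4437); ey = (-0.4437,0.8962)
P = B + -2.15·ex + -0.78·ey = (-3.8100,0.3543)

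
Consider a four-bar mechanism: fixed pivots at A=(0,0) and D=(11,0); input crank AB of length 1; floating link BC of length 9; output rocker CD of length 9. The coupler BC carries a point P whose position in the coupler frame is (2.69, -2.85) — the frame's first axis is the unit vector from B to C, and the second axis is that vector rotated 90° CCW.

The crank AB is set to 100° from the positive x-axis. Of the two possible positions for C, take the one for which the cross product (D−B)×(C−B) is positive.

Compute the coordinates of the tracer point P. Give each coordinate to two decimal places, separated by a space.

3.75 0.97

A=(0,0), D=(11.00,0)
B = A + 1.00·(cos100°, sin100°) = (-0.1736, 0.9848)
|BD| = 11.2170
circle(B,9.00) ∩ circle(D,9.00): a=5.6085, h=7.0388
  candidates: C₊=(6.0312,7.5040) cross=78.954; C₋=(4.7952,-6.5192) cross=-78.954
  mode + wants cross > 0 → take C=(6.0312,7.5040) (cross=78.954)
ex = (C−B)/|BC| = (0.6894,0.7244); ey = (-0.7244,0.6894)
P = B + 2.69·ex + -2.85·ey = (3.7453,0.9685)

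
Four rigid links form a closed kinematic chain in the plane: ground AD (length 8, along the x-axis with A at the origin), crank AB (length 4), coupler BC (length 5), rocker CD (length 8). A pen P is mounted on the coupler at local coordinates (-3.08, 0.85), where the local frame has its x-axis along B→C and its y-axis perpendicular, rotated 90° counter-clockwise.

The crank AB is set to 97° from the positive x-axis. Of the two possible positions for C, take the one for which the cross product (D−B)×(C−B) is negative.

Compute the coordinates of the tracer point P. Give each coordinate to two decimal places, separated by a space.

0.02 7.13

A=(0,0), D=(8.00,0)
B = A + 4.00·(cos97°, sin97°) = (-0.4875, 3.9702)
|BD| = 9.3701
circle(B,5.00) ∩ circle(D,8.00): a=2.6040, h=4.2684
  candidates: C₊=(3.6798,6.7332) cross=39.995; C₋=(0.0627,-0.9995) cross=-39.995
  mode - wants cross < 0 → take C=(0.0627,-0.9995) (cross=-39.995)
ex = (C−B)/|BC| = (0.1100,-0.9939); ey = (0.9939,0.1100)
P = B + -3.08·ex + 0.85·ey = (0.0185,7.1250)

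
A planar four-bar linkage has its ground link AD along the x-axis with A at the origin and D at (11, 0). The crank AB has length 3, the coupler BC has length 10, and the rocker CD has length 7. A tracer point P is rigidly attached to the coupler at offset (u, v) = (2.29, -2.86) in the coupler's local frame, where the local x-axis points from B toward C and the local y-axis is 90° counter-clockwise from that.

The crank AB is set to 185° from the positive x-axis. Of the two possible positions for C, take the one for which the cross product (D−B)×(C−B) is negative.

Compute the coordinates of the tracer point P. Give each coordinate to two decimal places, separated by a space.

-2.25 -3.85

A=(0,0), D=(11.00,0)
B = A + 3.00·(cos185°, sin185°) = (-2.9886, -0.2615)
|BD| = 13.9910
circle(B,10.00) ∩ circle(D,7.00): a=8.8181, h=4.7160
  candidates: C₊=(5.7399,4.6185) cross=65.982; C₋=(5.9161,-4.8119) cross=-65.982
  mode - wants cross < 0 → take C=(5.9161,-4.8119) (cross=-65.982)
ex = (C−B)/|BC| = (0.8905,-0.4550); ey = (0.4550,0.8905)
P = B + 2.29·ex + -2.86·ey = (-2.2508,-3.8503)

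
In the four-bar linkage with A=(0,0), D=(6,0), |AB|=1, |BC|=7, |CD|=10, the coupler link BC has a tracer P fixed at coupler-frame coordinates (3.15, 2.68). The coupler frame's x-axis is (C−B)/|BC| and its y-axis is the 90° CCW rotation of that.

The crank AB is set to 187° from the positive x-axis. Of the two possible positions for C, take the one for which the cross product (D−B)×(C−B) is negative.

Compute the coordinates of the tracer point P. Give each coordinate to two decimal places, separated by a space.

A=(0,0), D=(6.00,0)
B = A + 1.00·(cos187°, sin187°) = (-0.9925, -0.1219)
|BD| = 6.9936
circle(B,7.00) ∩ circle(D,10.00): a=-0.1494, h=6.9984
  candidates: C₊=(-1.2639,6.8729) cross=48.944; C₋=(-1.0200,-7.1218) cross=-48.944
  mode - wants cross < 0 → take C=(-1.0200,-7.1218) (cross=-48.944)
ex = (C−B)/|BC| = (-0.0039,-1.0000); ey = (1.0000,-0.0039)
P = B + 3.15·ex + 2.68·ey = (1.6751,-3.2823)

1.68 -3.28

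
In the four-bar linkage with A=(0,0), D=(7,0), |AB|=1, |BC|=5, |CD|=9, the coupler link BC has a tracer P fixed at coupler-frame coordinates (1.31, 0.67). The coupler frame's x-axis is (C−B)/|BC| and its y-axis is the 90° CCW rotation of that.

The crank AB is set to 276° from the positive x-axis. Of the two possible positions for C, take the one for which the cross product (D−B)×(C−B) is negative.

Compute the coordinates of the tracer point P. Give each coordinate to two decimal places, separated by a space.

A=(0,0), D=(7.00,0)
B = A + 1.00·(cos276°, sin276°) = (0.1045, -0.9945)
|BD| = 6.9668
circle(B,5.00) ∩ circle(D,9.00): a=-0.5356, h=4.9712
  candidates: C₊=(-1.1353,3.8493) cross=34.634; C₋=(0.2840,-5.9913) cross=-34.634
  mode - wants cross < 0 → take C=(0.2840,-5.9913) (cross=-34.634)
ex = (C−B)/|BC| = (0.0359,-0.9994); ey = (0.9994,0.0359)
P = B + 1.31·ex + 0.67·ey = (0.8211,-2.2796)

0.82 -2.28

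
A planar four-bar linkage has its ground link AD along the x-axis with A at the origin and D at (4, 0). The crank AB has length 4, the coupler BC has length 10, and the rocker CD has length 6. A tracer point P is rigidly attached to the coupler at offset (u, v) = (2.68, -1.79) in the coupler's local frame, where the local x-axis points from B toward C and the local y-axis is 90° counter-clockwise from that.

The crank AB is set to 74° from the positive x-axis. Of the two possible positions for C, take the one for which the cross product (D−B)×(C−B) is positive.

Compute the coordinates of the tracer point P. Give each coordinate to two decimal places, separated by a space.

2.63 1.01

A=(0,0), D=(4.00,0)
B = A + 4.00·(cos74°, sin74°) = (1.1025, 3.8450)
|BD| = 4.8145
circle(B,10.00) ∩ circle(D,6.00): a=9.0538, h=4.2460
  candidates: C₊=(9.9423,-0.8304) cross=20.442; C₋=(3.1603,-5.9409) cross=-20.442
  mode + wants cross > 0 → take C=(9.9423,-0.8304) (cross=20.442)
ex = (C−B)/|BC| = (0.8840,-0.4675); ey = (0.4675,0.8840)
P = B + 2.68·ex + -1.79·ey = (2.6347,1.0097)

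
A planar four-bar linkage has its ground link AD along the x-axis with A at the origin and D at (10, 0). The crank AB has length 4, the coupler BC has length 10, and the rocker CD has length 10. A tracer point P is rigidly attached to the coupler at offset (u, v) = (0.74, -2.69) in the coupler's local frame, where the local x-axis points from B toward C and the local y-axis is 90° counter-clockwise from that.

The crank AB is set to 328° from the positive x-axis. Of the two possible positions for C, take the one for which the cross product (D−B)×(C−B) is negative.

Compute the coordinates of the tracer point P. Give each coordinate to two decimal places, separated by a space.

A=(0,0), D=(10.00,0)
B = A + 4.00·(cos328°, sin328°) = (3.3922, -2.1197)
|BD| = 6.9395
circle(B,10.00) ∩ circle(D,10.00): a=3.4697, h=9.3788
  candidates: C₊=(3.8313,7.8707) cross=65.083; C₋=(9.5609,-9.9904) cross=-65.083
  mode - wants cross < 0 → take C=(9.5609,-9.9904) (cross=-65.083)
ex = (C−B)/|BC| = (0.6169,-0.7871); ey = (0.7871,0.6169)
P = B + 0.74·ex + -2.69·ey = (1.7315,-4.3615)

1.73 -4.36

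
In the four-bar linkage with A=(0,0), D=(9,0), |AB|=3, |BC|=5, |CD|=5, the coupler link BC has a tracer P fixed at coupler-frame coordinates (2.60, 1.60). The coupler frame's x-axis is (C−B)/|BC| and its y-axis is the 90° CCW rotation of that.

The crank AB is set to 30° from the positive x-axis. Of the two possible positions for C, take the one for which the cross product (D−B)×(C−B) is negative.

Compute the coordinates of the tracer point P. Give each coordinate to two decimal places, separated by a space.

5.23 -0.05

A=(0,0), D=(9.00,0)
B = A + 3.00·(cos30°, sin30°) = (2.5981, 1.5000)
|BD| = 6.5753
circle(B,5.00) ∩ circle(D,5.00): a=3.2877, h=3.7671
  candidates: C₊=(6.6584,4.4178) cross=24.770; C₋=(4.9397,-2.9178) cross=-24.770
  mode - wants cross < 0 → take C=(4.9397,-2.9178) (cross=-24.770)
ex = (C−B)/|BC| = (0.4683,-0.8836); ey = (0.8836,0.4683)
P = B + 2.60·ex + 1.60·ey = (5.2294,-0.0480)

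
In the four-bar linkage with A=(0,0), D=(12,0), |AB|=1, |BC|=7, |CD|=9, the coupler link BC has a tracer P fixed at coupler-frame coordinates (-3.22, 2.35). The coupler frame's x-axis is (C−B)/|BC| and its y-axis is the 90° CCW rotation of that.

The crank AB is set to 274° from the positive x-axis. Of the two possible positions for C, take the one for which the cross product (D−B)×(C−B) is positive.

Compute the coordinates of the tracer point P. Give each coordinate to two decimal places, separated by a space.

-3.74 -2.17

A=(0,0), D=(12.00,0)
B = A + 1.00·(cos274°, sin274°) = (0.0698, -0.9976)
|BD| = 11.9719
circle(B,7.00) ∩ circle(D,9.00): a=4.6495, h=5.2328
  candidates: C₊=(4.2670,4.6045) cross=62.647; C₋=(5.1391,-5.8248) cross=-62.647
  mode + wants cross > 0 → take C=(4.2670,4.6045) (cross=62.647)
ex = (C−B)/|BC| = (0.5996,0.8003); ey = (-0.8003,0.5996)
P = B + -3.22·ex + 2.35·ey = (-3.7417,-2.1654)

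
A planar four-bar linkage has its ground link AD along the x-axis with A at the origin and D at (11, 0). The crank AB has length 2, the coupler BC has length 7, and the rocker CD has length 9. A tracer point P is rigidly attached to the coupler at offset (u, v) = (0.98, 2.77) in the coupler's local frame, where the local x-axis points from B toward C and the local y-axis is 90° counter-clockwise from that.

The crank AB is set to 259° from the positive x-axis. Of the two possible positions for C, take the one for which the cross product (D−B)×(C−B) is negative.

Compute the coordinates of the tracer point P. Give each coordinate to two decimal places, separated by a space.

A=(0,0), D=(11.00,0)
B = A + 2.00·(cos259°, sin259°) = (-0.3816, -1.9633)
|BD| = 11.5497
circle(B,7.00) ∩ circle(D,9.00): a=4.3895, h=5.4527
  candidates: C₊=(3.0172,4.1562) cross=62.977; C₋=(4.8709,-6.5905) cross=-62.977
  mode - wants cross < 0 → take C=(4.8709,-6.5905) (cross=-62.977)
ex = (C−B)/|BC| = (0.7504,-0.6610); ey = (0.6610,0.7504)
P = B + 0.98·ex + 2.77·ey = (2.1848,-0.5326)

2.18 -0.53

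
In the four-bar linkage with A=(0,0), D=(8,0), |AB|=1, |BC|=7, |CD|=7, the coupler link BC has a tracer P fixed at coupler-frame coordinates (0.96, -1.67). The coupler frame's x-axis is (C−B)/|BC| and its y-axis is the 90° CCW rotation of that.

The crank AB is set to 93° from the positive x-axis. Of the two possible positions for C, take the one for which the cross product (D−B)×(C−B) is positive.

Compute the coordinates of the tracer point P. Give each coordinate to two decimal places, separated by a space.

A=(0,0), D=(8.00,0)
B = A + 1.00·(cos93°, sin93°) = (-0.0523, 0.9986)
|BD| = 8.1140
circle(B,7.00) ∩ circle(D,7.00): a=4.0570, h=5.7044
  candidates: C₊=(4.6759,6.1604) cross=46.286; C₋=(3.2718,-5.1618) cross=-46.286
  mode + wants cross > 0 → take C=(4.6759,6.1604) (cross=46.286)
ex = (C−B)/|BC| = (0.6755,0.7374); ey = (-0.7374,0.6755)
P = B + 0.96·ex + -1.67·ey = (1.8276,0.5785)

1.83 0.58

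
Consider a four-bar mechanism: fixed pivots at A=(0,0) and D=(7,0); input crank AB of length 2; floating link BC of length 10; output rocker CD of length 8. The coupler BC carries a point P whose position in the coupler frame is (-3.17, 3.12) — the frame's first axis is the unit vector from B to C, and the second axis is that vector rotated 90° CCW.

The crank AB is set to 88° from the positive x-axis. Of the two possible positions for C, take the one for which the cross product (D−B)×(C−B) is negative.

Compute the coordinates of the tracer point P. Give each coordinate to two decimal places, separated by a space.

A=(0,0), D=(7.00,0)
B = A + 2.00·(cos88°, sin88°) = (0.0698, 1.9988)
|BD| = 7.2127
circle(B,10.00) ∩ circle(D,8.00): a=6.1019, h=7.9225
  candidates: C₊=(8.1283,7.9200) cross=57.143; C₋=(3.7373,-7.3044) cross=-57.143
  mode - wants cross < 0 → take C=(3.7373,-7.3044) (cross=-57.143)
ex = (C−B)/|BC| = (0.3667,-0.9303); ey = (0.9303,0.3667)
P = B + -3.17·ex + 3.12·ey = (1.8098,6.0921)

1.81 6.09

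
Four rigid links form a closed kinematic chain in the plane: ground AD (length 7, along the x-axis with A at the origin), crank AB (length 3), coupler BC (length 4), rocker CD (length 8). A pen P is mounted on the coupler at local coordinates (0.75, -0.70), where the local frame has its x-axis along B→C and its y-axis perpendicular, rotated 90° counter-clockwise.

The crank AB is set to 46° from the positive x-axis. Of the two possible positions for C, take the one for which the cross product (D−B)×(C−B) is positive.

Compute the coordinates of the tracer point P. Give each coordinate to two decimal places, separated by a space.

A=(0,0), D=(7.00,0)
B = A + 3.00·(cos46°, sin46°) = (2.0840, 2.1580)
|BD| = 5.3688
circle(B,4.00) ∩ circle(D,8.00): a=-1.7858, h=3.5792
  candidates: C₊=(1.8874,6.1532) cross=19.216; C₋=(-0.9899,-0.4015) cross=-19.216
  mode + wants cross > 0 → take C=(1.8874,6.1532) (cross=19.216)
ex = (C−B)/|BC| = (-0.0491,0.9988); ey = (-0.9988,-0.0491)
P = B + 0.75·ex + -0.70·ey = (2.7463,2.9415)

2.75 2.94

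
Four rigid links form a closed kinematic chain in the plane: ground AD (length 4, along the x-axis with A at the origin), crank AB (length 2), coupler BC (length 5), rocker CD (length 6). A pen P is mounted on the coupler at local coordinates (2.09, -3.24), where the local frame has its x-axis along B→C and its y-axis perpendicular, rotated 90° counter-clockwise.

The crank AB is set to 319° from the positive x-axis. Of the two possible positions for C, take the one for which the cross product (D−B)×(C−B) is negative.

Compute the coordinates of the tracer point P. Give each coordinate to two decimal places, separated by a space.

-0.74 -4.44

A=(0,0), D=(4.00,0)
B = A + 2.00·(cos319°, sin319°) = (1.5094, -1.3121)
|BD| = 2.8151
circle(B,5.00) ∩ circle(D,6.00): a=-0.5462, h=4.9701
  candidates: C₊=(-1.2904,2.8305) cross=13.991; C₋=(3.3427,-5.9639) cross=-13.991
  mode - wants cross < 0 → take C=(3.3427,-5.9639) (cross=-13.991)
ex = (C−B)/|BC| = (0.3667,-0.9304); ey = (0.9304,0.3667)
P = B + 2.09·ex + -3.24·ey = (-0.7386,-4.4445)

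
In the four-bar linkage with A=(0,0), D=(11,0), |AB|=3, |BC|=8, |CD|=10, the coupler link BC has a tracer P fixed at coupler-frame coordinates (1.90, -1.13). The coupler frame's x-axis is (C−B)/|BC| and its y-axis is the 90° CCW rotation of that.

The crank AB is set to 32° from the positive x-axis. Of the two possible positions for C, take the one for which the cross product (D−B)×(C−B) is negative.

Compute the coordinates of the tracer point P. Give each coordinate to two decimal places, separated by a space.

1.60 -0.41

A=(0,0), D=(11.00,0)
B = A + 3.00·(cos32°, sin32°) = (2.5441, 1.5898)
|BD| = 8.6040
circle(B,8.00) ∩ circle(D,10.00): a=2.2100, h=7.6887
  candidates: C₊=(6.1367,8.7377) cross=66.154; C₋=(3.2954,-6.3749) cross=-66.154
  mode - wants cross < 0 → take C=(3.2954,-6.3749) (cross=-66.154)
ex = (C−B)/|BC| = (0.0939,-0.9956); ey = (0.9956,0.0939)
P = B + 1.90·ex + -1.13·ey = (1.5976,-0.4080)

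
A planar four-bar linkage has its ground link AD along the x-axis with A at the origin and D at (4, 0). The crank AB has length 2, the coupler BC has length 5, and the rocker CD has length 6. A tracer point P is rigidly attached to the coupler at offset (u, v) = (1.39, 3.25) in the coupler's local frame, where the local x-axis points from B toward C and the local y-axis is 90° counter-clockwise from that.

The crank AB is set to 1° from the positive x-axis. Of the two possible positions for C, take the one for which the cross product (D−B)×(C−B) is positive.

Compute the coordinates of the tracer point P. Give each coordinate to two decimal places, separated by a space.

A=(0,0), D=(4.00,0)
B = A + 2.00·(cos1°, sin1°) = (1.9997, 0.0349)
|BD| = 2.0006
circle(B,5.00) ∩ circle(D,6.00): a=-1.7489, h=4.6842
  candidates: C₊=(0.3328,4.7489) cross=9.371; C₋=(0.1694,-4.6180) cross=-9.371
  mode + wants cross > 0 → take C=(0.3328,4.7489) (cross=9.371)
ex = (C−B)/|BC| = (-0.3334,0.9428); ey = (-0.9428,-0.3334)
P = B + 1.39·ex + 3.25·ey = (-1.5278,0.2619)

-1.53 0.26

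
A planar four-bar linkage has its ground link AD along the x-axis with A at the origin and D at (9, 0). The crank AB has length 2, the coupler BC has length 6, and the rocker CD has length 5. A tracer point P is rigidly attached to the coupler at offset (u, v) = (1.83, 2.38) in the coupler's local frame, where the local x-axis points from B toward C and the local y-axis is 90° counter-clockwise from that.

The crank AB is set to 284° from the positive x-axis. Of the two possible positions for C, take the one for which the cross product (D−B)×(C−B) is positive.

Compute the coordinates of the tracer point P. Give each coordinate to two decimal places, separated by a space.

A=(0,0), D=(9.00,0)
B = A + 2.00·(cos284°, sin284°) = (0.4838, -1.9406)
|BD| = 8.7345
circle(B,6.00) ∩ circle(D,5.00): a=4.9969, h=3.3213
  candidates: C₊=(4.6180,2.4079) cross=29.009; C₋=(6.0938,-4.0686) cross=-29.009
  mode + wants cross > 0 → take C=(4.6180,2.4079) (cross=29.009)
ex = (C−B)/|BC| = (0.6890,0.7247); ey = (-0.7247,0.6890)
P = B + 1.83·ex + 2.38·ey = (0.0199,1.0256)

0.02 1.03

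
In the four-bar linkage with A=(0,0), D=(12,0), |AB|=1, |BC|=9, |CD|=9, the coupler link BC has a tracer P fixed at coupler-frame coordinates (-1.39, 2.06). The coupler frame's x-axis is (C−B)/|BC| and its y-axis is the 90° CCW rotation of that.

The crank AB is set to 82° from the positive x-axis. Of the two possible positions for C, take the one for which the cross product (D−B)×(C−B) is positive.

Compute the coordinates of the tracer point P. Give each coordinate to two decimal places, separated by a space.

-2.29 1.51

A=(0,0), D=(12.00,0)
B = A + 1.00·(cos82°, sin82°) = (0.1392, 0.9903)
|BD| = 11.9021
circle(B,9.00) ∩ circle(D,9.00): a=5.9510, h=6.7517
  candidates: C₊=(6.6313,7.2234) cross=80.359; C₋=(5.5078,-6.2331) cross=-80.359
  mode + wants cross > 0 → take C=(6.6313,7.2234) (cross=80.359)
ex = (C−B)/|BC| = (0.7214,0.6926); ey = (-0.6926,0.7214)
P = B + -1.39·ex + 2.06·ey = (-2.2902,1.5136)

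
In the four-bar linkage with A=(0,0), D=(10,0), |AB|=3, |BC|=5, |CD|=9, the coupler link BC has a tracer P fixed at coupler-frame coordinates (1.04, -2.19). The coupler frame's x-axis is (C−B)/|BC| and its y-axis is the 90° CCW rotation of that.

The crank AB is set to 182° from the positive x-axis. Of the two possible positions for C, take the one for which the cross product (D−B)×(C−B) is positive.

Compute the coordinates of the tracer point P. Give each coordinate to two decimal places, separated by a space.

-1.00 -1.48

A=(0,0), D=(10.00,0)
B = A + 3.00·(cos182°, sin182°) = (-2.9982, -0.1047)
|BD| = 12.9986
circle(B,5.00) ∩ circle(D,9.00): a=4.3452, h=2.4737
  candidates: C₊=(1.3270,2.4039) cross=32.154; C₋=(1.3668,-2.5433) cross=-32.154
  mode + wants cross > 0 → take C=(1.3270,2.4039) (cross=32.154)
ex = (C−B)/|BC| = (0.8650,0.5017); ey = (-0.5017,0.8650)
P = B + 1.04·ex + -2.19·ey = (-0.9998,-1.4773)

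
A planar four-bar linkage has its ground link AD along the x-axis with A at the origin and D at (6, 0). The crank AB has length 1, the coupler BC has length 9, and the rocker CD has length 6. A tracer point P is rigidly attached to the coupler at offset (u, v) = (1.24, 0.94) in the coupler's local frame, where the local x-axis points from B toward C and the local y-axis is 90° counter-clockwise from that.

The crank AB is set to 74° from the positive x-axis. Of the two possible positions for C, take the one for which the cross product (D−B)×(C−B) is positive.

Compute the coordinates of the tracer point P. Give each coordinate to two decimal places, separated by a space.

A=(0,0), D=(6.00,0)
B = A + 1.00·(cos74°, sin74°) = (0.2756, 0.9613)
|BD| = 5.8045
circle(B,9.00) ∩ circle(D,6.00): a=6.7786, h=5.9204
  candidates: C₊=(7.9410,5.6774) cross=34.365; C₋=(5.9801,-6.0000) cross=-34.365
  mode + wants cross > 0 → take C=(7.9410,5.6774) (cross=34.365)
ex = (C−B)/|BC| = (0.8517,0.5240); ey = (-0.5240,0.8517)
P = B + 1.24·ex + 0.94·ey = (0.8392,2.4116)

0.84 2.41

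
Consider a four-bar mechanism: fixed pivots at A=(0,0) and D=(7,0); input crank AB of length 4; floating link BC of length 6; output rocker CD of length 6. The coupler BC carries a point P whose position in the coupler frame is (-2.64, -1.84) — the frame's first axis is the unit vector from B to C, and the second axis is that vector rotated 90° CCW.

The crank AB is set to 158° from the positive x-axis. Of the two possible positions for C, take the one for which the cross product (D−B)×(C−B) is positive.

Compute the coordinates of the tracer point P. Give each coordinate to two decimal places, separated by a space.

A=(0,0), D=(7.00,0)
B = A + 4.00·(cos158°, sin158°) = (-3.7087, 1.4984)
|BD| = 10.8131
circle(B,6.00) ∩ circle(D,6.00): a=5.4065, h=2.6018
  candidates: C₊=(2.0062,3.3259) cross=28.134; C₋=(1.2851,-1.8275) cross=-28.134
  mode + wants cross > 0 → take C=(2.0062,3.3259) (cross=28.134)
ex = (C−B)/|BC| = (0.9525,0.3046); ey = (-0.3046,0.9525)
P = B + -2.64·ex + -1.84·ey = (-5.6629,-1.0582)

-5.66 -1.06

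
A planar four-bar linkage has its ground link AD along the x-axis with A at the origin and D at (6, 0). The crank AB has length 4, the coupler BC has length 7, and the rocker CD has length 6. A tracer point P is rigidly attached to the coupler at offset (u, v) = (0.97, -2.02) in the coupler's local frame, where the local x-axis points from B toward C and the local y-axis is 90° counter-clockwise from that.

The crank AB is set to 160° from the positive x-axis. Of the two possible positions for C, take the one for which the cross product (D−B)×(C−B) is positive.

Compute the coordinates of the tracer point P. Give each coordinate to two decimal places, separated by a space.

-1.93 0.07

A=(0,0), D=(6.00,0)
B = A + 4.00·(cos160°, sin160°) = (-3.7588, 1.3681)
|BD| = 9.8542
circle(B,7.00) ∩ circle(D,6.00): a=5.5867, h=4.2177
  candidates: C₊=(2.3594,4.7693) cross=41.562; C₋=(1.1883,-3.5843) cross=-41.562
  mode + wants cross > 0 → take C=(2.3594,4.7693) (cross=41.562)
ex = (C−B)/|BC| = (0.8740,0.4859); ey = (-0.4859,0.8740)
P = B + 0.97·ex + -2.02·ey = (-1.9295,0.0739)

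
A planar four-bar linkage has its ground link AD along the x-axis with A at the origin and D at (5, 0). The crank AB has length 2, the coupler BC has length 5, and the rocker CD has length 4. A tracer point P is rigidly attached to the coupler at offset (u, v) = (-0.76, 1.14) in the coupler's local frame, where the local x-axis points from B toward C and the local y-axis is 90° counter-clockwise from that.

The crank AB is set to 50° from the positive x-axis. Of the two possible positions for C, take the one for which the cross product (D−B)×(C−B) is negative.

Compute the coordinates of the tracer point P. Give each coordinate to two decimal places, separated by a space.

A=(0,0), D=(5.00,0)
B = A + 2.00·(cos50°, sin50°) = (1.2856, 1.5321)
|BD| = 4.0180
circle(B,5.00) ∩ circle(D,4.00): a=3.1290, h=3.9000
  candidates: C₊=(5.6652,3.9443) cross=15.670; C₋=(2.6911,-3.2663) cross=-15.670
  mode - wants cross < 0 → take C=(2.6911,-3.2663) (cross=-15.670)
ex = (C−B)/|BC| = (0.2811,-0.9597); ey = (0.9597,0.2811)
P = B + -0.76·ex + 1.14·ey = (2.1660,2.5819)

2.17 2.58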